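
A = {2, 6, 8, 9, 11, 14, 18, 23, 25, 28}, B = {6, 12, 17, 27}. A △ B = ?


A △ B = (A \ B) ∪ (B \ A) = elements in exactly one of A or B
A \ B = {2, 8, 9, 11, 14, 18, 23, 25, 28}
B \ A = {12, 17, 27}
A △ B = {2, 8, 9, 11, 12, 14, 17, 18, 23, 25, 27, 28}

A △ B = {2, 8, 9, 11, 12, 14, 17, 18, 23, 25, 27, 28}


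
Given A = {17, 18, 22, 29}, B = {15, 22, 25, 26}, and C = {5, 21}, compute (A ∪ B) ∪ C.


A ∪ B = {15, 17, 18, 22, 25, 26, 29}
(A ∪ B) ∪ C = {5, 15, 17, 18, 21, 22, 25, 26, 29}

A ∪ B ∪ C = {5, 15, 17, 18, 21, 22, 25, 26, 29}


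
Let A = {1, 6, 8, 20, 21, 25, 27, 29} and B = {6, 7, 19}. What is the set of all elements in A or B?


A ∪ B = all elements in A or B (or both)
A = {1, 6, 8, 20, 21, 25, 27, 29}
B = {6, 7, 19}
A ∪ B = {1, 6, 7, 8, 19, 20, 21, 25, 27, 29}

A ∪ B = {1, 6, 7, 8, 19, 20, 21, 25, 27, 29}


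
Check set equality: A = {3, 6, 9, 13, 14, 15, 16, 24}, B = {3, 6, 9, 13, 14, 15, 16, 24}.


Two sets are equal iff they have exactly the same elements.
A = {3, 6, 9, 13, 14, 15, 16, 24}
B = {3, 6, 9, 13, 14, 15, 16, 24}
Same elements → A = B

Yes, A = B


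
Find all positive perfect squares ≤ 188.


Checking each candidate:
Condition: positive perfect squares ≤ 188
Result = {1, 4, 9, 16, 25, 36, 49, 64, 81, 100, 121, 144, 169}

{1, 4, 9, 16, 25, 36, 49, 64, 81, 100, 121, 144, 169}


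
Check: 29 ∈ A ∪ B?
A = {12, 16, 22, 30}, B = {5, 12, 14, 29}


A = {12, 16, 22, 30}, B = {5, 12, 14, 29}
A ∪ B = all elements in A or B
A ∪ B = {5, 12, 14, 16, 22, 29, 30}
Checking if 29 ∈ A ∪ B
29 is in A ∪ B → True

29 ∈ A ∪ B


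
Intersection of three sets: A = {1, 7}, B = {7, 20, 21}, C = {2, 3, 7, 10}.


A ∩ B = {7}
(A ∩ B) ∩ C = {7}

A ∩ B ∩ C = {7}


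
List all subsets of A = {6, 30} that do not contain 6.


A subset of A that omits 6 is a subset of A \ {6}, so there are 2^(n-1) = 2^1 = 2 of them.
Subsets excluding 6: ∅, {30}

Subsets excluding 6 (2 total): ∅, {30}


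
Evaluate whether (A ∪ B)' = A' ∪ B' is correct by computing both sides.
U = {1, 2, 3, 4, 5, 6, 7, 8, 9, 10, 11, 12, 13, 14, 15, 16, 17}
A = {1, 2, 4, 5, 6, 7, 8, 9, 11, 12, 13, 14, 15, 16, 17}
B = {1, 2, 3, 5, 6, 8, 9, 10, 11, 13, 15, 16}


LHS: A ∪ B = {1, 2, 3, 4, 5, 6, 7, 8, 9, 10, 11, 12, 13, 14, 15, 16, 17}
(A ∪ B)' = U \ (A ∪ B) = ∅
A' = {3, 10}, B' = {4, 7, 12, 14, 17}
Claimed RHS: A' ∪ B' = {3, 4, 7, 10, 12, 14, 17}
Identity is INVALID: LHS = ∅ but the RHS claimed here equals {3, 4, 7, 10, 12, 14, 17}. The correct form is (A ∪ B)' = A' ∩ B'.

Identity is invalid: (A ∪ B)' = ∅ but A' ∪ B' = {3, 4, 7, 10, 12, 14, 17}. The correct De Morgan law is (A ∪ B)' = A' ∩ B'.


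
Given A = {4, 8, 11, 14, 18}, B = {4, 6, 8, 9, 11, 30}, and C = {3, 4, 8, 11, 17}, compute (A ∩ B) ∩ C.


A ∩ B = {4, 8, 11}
(A ∩ B) ∩ C = {4, 8, 11}

A ∩ B ∩ C = {4, 8, 11}


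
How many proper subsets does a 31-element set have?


Total subsets = 2^n = 2^31 = 2147483648
Proper subsets exclude the set itself: 2^n - 1
= 2147483648 - 1
= 2147483647

Number of proper subsets = 2147483647


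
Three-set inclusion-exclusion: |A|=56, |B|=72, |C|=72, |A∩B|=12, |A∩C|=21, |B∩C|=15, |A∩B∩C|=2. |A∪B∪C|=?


|A∪B∪C| = |A|+|B|+|C| - |A∩B|-|A∩C|-|B∩C| + |A∩B∩C|
= 56+72+72 - 12-21-15 + 2
= 200 - 48 + 2
= 154

|A ∪ B ∪ C| = 154


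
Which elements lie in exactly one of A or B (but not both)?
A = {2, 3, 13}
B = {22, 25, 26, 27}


A △ B = (A \ B) ∪ (B \ A) = elements in exactly one of A or B
A \ B = {2, 3, 13}
B \ A = {22, 25, 26, 27}
A △ B = {2, 3, 13, 22, 25, 26, 27}

A △ B = {2, 3, 13, 22, 25, 26, 27}


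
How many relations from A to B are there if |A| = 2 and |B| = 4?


A relation from A to B is any subset of A × B.
|A × B| = 2 × 4 = 8
# relations = 2^|A × B| = 2^8 = 256

Number of relations = 256


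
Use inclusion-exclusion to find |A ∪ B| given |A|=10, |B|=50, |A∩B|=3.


|A ∪ B| = |A| + |B| - |A ∩ B|
= 10 + 50 - 3
= 57

|A ∪ B| = 57


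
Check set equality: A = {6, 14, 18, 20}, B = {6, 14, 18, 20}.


Two sets are equal iff they have exactly the same elements.
A = {6, 14, 18, 20}
B = {6, 14, 18, 20}
Same elements → A = B

Yes, A = B


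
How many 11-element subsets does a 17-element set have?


C(n,k) = n! / (k!(n-k)!)
C(17,11) = 17! / (11!6!)
= 12376

C(17,11) = 12376


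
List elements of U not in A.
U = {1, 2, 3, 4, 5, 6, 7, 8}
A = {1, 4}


Aᶜ = U \ A = elements in U but not in A
U = {1, 2, 3, 4, 5, 6, 7, 8}
A = {1, 4}
Aᶜ = {2, 3, 5, 6, 7, 8}

Aᶜ = {2, 3, 5, 6, 7, 8}


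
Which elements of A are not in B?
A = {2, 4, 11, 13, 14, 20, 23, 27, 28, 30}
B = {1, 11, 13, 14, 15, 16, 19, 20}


A \ B = elements in A but not in B
A = {2, 4, 11, 13, 14, 20, 23, 27, 28, 30}
B = {1, 11, 13, 14, 15, 16, 19, 20}
Remove from A any elements in B
A \ B = {2, 4, 23, 27, 28, 30}

A \ B = {2, 4, 23, 27, 28, 30}


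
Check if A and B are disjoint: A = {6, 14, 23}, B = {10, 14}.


Disjoint means A ∩ B = ∅.
A ∩ B = {14}
A ∩ B ≠ ∅, so A and B are NOT disjoint.

No, A and B are not disjoint (A ∩ B = {14})


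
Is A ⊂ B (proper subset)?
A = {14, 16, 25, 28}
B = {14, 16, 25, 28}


A ⊂ B requires: A ⊆ B AND A ≠ B.
A ⊆ B? Yes
A = B? Yes
A = B, so A is not a PROPER subset.

No, A is not a proper subset of B


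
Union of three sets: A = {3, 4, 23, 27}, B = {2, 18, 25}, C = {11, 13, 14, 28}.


A ∪ B = {2, 3, 4, 18, 23, 25, 27}
(A ∪ B) ∪ C = {2, 3, 4, 11, 13, 14, 18, 23, 25, 27, 28}

A ∪ B ∪ C = {2, 3, 4, 11, 13, 14, 18, 23, 25, 27, 28}


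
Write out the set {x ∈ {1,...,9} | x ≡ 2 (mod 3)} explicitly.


Checking each candidate:
Condition: x in {1,...,9} with x ≡ 2 (mod 3)
Result = {2, 5, 8}

{2, 5, 8}


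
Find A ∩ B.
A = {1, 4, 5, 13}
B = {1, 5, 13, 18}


A ∩ B = elements in both A and B
A = {1, 4, 5, 13}
B = {1, 5, 13, 18}
A ∩ B = {1, 5, 13}

A ∩ B = {1, 5, 13}


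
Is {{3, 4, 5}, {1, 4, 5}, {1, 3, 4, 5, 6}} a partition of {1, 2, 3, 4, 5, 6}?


A partition requires: (1) non-empty parts, (2) pairwise disjoint, (3) union = U
Parts: {3, 4, 5}, {1, 4, 5}, {1, 3, 4, 5, 6}
Union of parts: {1, 3, 4, 5, 6}
U = {1, 2, 3, 4, 5, 6}
All non-empty? True
Pairwise disjoint? False
Covers U? False

No, not a valid partition


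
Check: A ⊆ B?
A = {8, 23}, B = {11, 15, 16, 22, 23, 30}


A ⊆ B means every element of A is in B.
Elements in A not in B: {8}
So A ⊄ B.

No, A ⊄ B


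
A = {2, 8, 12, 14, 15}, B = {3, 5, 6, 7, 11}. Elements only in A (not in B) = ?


A = {2, 8, 12, 14, 15}
B = {3, 5, 6, 7, 11}
Region: only in A (not in B)
Elements: {2, 8, 12, 14, 15}

Elements only in A (not in B): {2, 8, 12, 14, 15}


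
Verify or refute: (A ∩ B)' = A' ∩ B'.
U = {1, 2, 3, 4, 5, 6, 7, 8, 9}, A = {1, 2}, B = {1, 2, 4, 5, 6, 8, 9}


LHS: A ∩ B = {1, 2}
(A ∩ B)' = U \ (A ∩ B) = {3, 4, 5, 6, 7, 8, 9}
A' = {3, 4, 5, 6, 7, 8, 9}, B' = {3, 7}
Claimed RHS: A' ∩ B' = {3, 7}
Identity is INVALID: LHS = {3, 4, 5, 6, 7, 8, 9} but the RHS claimed here equals {3, 7}. The correct form is (A ∩ B)' = A' ∪ B'.

Identity is invalid: (A ∩ B)' = {3, 4, 5, 6, 7, 8, 9} but A' ∩ B' = {3, 7}. The correct De Morgan law is (A ∩ B)' = A' ∪ B'.


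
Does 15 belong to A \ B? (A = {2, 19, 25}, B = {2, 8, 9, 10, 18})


A = {2, 19, 25}, B = {2, 8, 9, 10, 18}
A \ B = elements in A but not in B
A \ B = {19, 25}
Checking if 15 ∈ A \ B
15 is not in A \ B → False

15 ∉ A \ B


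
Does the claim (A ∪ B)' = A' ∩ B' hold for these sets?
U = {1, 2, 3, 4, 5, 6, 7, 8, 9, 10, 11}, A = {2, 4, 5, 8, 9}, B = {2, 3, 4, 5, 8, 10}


LHS: A ∪ B = {2, 3, 4, 5, 8, 9, 10}
(A ∪ B)' = U \ (A ∪ B) = {1, 6, 7, 11}
A' = {1, 3, 6, 7, 10, 11}, B' = {1, 6, 7, 9, 11}
Claimed RHS: A' ∩ B' = {1, 6, 7, 11}
Identity is VALID: LHS = RHS = {1, 6, 7, 11} ✓

Identity is valid. (A ∪ B)' = A' ∩ B' = {1, 6, 7, 11}


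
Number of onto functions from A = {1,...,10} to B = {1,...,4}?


n = |A| = 10, k = |B| = 4. Surjections via inclusion-exclusion:
S(n,k) = Σ(-1)^i × C(k,i) × (k-i)^n, i=0 to k
i=0: (-1)^0×C(4,0)×4^10 = 1048576
i=1: (-1)^1×C(4,1)×3^10 = -236196
i=2: (-1)^2×C(4,2)×2^10 = 6144
i=3: (-1)^3×C(4,3)×1^10 = -4
i=4: (-1)^4×C(4,4)×0^10 = 0
Total = 818520

Number of surjections = 818520


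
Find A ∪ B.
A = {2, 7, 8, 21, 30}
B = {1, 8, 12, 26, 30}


A ∪ B = all elements in A or B (or both)
A = {2, 7, 8, 21, 30}
B = {1, 8, 12, 26, 30}
A ∪ B = {1, 2, 7, 8, 12, 21, 26, 30}

A ∪ B = {1, 2, 7, 8, 12, 21, 26, 30}


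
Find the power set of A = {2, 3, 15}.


|A| = 3, so |P(A)| = 2^3 = 8
Enumerate subsets by cardinality (0 to 3):
∅, {2}, {3}, {15}, {2, 3}, {2, 15}, {3, 15}, {2, 3, 15}

P(A) has 8 subsets: ∅, {2}, {3}, {15}, {2, 3}, {2, 15}, {3, 15}, {2, 3, 15}


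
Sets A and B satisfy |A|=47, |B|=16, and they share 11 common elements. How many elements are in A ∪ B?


|A ∪ B| = |A| + |B| - |A ∩ B|
= 47 + 16 - 11
= 52

|A ∪ B| = 52


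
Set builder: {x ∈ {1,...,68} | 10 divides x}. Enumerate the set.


Checking each candidate:
Condition: multiples of 10 in {1,...,68}
Result = {10, 20, 30, 40, 50, 60}

{10, 20, 30, 40, 50, 60}


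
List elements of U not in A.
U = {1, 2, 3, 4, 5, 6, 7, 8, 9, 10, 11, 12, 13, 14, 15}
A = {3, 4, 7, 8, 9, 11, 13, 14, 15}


Aᶜ = U \ A = elements in U but not in A
U = {1, 2, 3, 4, 5, 6, 7, 8, 9, 10, 11, 12, 13, 14, 15}
A = {3, 4, 7, 8, 9, 11, 13, 14, 15}
Aᶜ = {1, 2, 5, 6, 10, 12}

Aᶜ = {1, 2, 5, 6, 10, 12}


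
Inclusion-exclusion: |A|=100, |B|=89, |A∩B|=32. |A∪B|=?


|A ∪ B| = |A| + |B| - |A ∩ B|
= 100 + 89 - 32
= 157

|A ∪ B| = 157


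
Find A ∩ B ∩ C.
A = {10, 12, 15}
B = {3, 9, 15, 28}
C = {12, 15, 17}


A ∩ B = {15}
(A ∩ B) ∩ C = {15}

A ∩ B ∩ C = {15}


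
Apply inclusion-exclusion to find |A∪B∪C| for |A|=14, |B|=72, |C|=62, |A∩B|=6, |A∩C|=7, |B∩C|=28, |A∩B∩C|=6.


|A∪B∪C| = |A|+|B|+|C| - |A∩B|-|A∩C|-|B∩C| + |A∩B∩C|
= 14+72+62 - 6-7-28 + 6
= 148 - 41 + 6
= 113

|A ∪ B ∪ C| = 113


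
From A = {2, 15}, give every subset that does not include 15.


A subset of A that omits 15 is a subset of A \ {15}, so there are 2^(n-1) = 2^1 = 2 of them.
Subsets excluding 15: ∅, {2}

Subsets excluding 15 (2 total): ∅, {2}


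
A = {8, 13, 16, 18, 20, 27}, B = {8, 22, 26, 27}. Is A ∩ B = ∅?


Disjoint means A ∩ B = ∅.
A ∩ B = {8, 27}
A ∩ B ≠ ∅, so A and B are NOT disjoint.

No, A and B are not disjoint (A ∩ B = {8, 27})


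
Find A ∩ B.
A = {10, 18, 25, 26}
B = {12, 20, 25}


A ∩ B = elements in both A and B
A = {10, 18, 25, 26}
B = {12, 20, 25}
A ∩ B = {25}

A ∩ B = {25}


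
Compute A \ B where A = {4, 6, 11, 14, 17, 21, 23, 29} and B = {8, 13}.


A \ B = elements in A but not in B
A = {4, 6, 11, 14, 17, 21, 23, 29}
B = {8, 13}
Remove from A any elements in B
A \ B = {4, 6, 11, 14, 17, 21, 23, 29}

A \ B = {4, 6, 11, 14, 17, 21, 23, 29}


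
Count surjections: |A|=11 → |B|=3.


n = |A| = 11, k = |B| = 3. Surjections via inclusion-exclusion:
S(n,k) = Σ(-1)^i × C(k,i) × (k-i)^n, i=0 to k
i=0: (-1)^0×C(3,0)×3^11 = 177147
i=1: (-1)^1×C(3,1)×2^11 = -6144
i=2: (-1)^2×C(3,2)×1^11 = 3
i=3: (-1)^3×C(3,3)×0^11 = 0
Total = 171006

Number of surjections = 171006


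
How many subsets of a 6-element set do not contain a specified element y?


Subsets of A avoiding y are subsets of A \ {y}, which has 5 elements.
Count = 2^(n-1) = 2^5
= 32

Number of subsets avoiding y = 32


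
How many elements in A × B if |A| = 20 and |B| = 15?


|A × B| = |A| × |B|
= 20 × 15
= 300

|A × B| = 300


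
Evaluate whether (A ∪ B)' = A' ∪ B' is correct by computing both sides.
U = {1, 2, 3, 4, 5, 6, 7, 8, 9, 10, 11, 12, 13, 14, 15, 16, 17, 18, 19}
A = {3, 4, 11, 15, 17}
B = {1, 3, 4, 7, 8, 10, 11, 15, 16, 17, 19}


LHS: A ∪ B = {1, 3, 4, 7, 8, 10, 11, 15, 16, 17, 19}
(A ∪ B)' = U \ (A ∪ B) = {2, 5, 6, 9, 12, 13, 14, 18}
A' = {1, 2, 5, 6, 7, 8, 9, 10, 12, 13, 14, 16, 18, 19}, B' = {2, 5, 6, 9, 12, 13, 14, 18}
Claimed RHS: A' ∪ B' = {1, 2, 5, 6, 7, 8, 9, 10, 12, 13, 14, 16, 18, 19}
Identity is INVALID: LHS = {2, 5, 6, 9, 12, 13, 14, 18} but the RHS claimed here equals {1, 2, 5, 6, 7, 8, 9, 10, 12, 13, 14, 16, 18, 19}. The correct form is (A ∪ B)' = A' ∩ B'.

Identity is invalid: (A ∪ B)' = {2, 5, 6, 9, 12, 13, 14, 18} but A' ∪ B' = {1, 2, 5, 6, 7, 8, 9, 10, 12, 13, 14, 16, 18, 19}. The correct De Morgan law is (A ∪ B)' = A' ∩ B'.


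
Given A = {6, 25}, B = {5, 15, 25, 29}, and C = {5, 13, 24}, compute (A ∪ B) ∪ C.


A ∪ B = {5, 6, 15, 25, 29}
(A ∪ B) ∪ C = {5, 6, 13, 15, 24, 25, 29}

A ∪ B ∪ C = {5, 6, 13, 15, 24, 25, 29}


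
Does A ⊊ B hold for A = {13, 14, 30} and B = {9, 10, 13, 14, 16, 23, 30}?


A ⊂ B requires: A ⊆ B AND A ≠ B.
A ⊆ B? Yes
A = B? No
A ⊂ B: Yes (A is a proper subset of B)

Yes, A ⊂ B


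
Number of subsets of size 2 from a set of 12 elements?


C(n,k) = n! / (k!(n-k)!)
C(12,2) = 12! / (2!10!)
= 66

C(12,2) = 66


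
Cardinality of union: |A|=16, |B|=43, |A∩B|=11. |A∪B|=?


|A ∪ B| = |A| + |B| - |A ∩ B|
= 16 + 43 - 11
= 48

|A ∪ B| = 48


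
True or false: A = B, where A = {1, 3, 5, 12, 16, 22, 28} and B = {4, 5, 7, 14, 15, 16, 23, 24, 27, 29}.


Two sets are equal iff they have exactly the same elements.
A = {1, 3, 5, 12, 16, 22, 28}
B = {4, 5, 7, 14, 15, 16, 23, 24, 27, 29}
Differences: {1, 3, 4, 7, 12, 14, 15, 22, 23, 24, 27, 28, 29}
A ≠ B

No, A ≠ B


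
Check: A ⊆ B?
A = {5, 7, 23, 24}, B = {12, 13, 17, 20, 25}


A ⊆ B means every element of A is in B.
Elements in A not in B: {5, 7, 23, 24}
So A ⊄ B.

No, A ⊄ B


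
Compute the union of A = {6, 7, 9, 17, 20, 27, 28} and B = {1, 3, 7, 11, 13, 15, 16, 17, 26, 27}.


A ∪ B = all elements in A or B (or both)
A = {6, 7, 9, 17, 20, 27, 28}
B = {1, 3, 7, 11, 13, 15, 16, 17, 26, 27}
A ∪ B = {1, 3, 6, 7, 9, 11, 13, 15, 16, 17, 20, 26, 27, 28}

A ∪ B = {1, 3, 6, 7, 9, 11, 13, 15, 16, 17, 20, 26, 27, 28}


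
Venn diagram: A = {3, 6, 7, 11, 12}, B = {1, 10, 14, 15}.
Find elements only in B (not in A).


A = {3, 6, 7, 11, 12}
B = {1, 10, 14, 15}
Region: only in B (not in A)
Elements: {1, 10, 14, 15}

Elements only in B (not in A): {1, 10, 14, 15}


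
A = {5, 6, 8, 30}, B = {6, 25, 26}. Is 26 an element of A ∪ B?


A = {5, 6, 8, 30}, B = {6, 25, 26}
A ∪ B = all elements in A or B
A ∪ B = {5, 6, 8, 25, 26, 30}
Checking if 26 ∈ A ∪ B
26 is in A ∪ B → True

26 ∈ A ∪ B


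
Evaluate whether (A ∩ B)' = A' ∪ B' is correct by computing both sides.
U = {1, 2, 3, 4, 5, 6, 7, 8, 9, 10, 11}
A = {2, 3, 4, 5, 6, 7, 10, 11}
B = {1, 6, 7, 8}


LHS: A ∩ B = {6, 7}
(A ∩ B)' = U \ (A ∩ B) = {1, 2, 3, 4, 5, 8, 9, 10, 11}
A' = {1, 8, 9}, B' = {2, 3, 4, 5, 9, 10, 11}
Claimed RHS: A' ∪ B' = {1, 2, 3, 4, 5, 8, 9, 10, 11}
Identity is VALID: LHS = RHS = {1, 2, 3, 4, 5, 8, 9, 10, 11} ✓

Identity is valid. (A ∩ B)' = A' ∪ B' = {1, 2, 3, 4, 5, 8, 9, 10, 11}


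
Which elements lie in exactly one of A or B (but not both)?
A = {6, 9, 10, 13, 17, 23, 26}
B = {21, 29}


A △ B = (A \ B) ∪ (B \ A) = elements in exactly one of A or B
A \ B = {6, 9, 10, 13, 17, 23, 26}
B \ A = {21, 29}
A △ B = {6, 9, 10, 13, 17, 21, 23, 26, 29}

A △ B = {6, 9, 10, 13, 17, 21, 23, 26, 29}


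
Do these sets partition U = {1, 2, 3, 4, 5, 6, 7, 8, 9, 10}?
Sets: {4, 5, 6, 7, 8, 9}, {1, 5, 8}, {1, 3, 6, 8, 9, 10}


A partition requires: (1) non-empty parts, (2) pairwise disjoint, (3) union = U
Parts: {4, 5, 6, 7, 8, 9}, {1, 5, 8}, {1, 3, 6, 8, 9, 10}
Union of parts: {1, 3, 4, 5, 6, 7, 8, 9, 10}
U = {1, 2, 3, 4, 5, 6, 7, 8, 9, 10}
All non-empty? True
Pairwise disjoint? False
Covers U? False

No, not a valid partition


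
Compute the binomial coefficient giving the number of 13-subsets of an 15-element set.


C(n,k) = n! / (k!(n-k)!)
C(15,13) = 15! / (13!2!)
= 105

C(15,13) = 105


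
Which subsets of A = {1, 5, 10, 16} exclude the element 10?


A subset of A that omits 10 is a subset of A \ {10}, so there are 2^(n-1) = 2^3 = 8 of them.
Subsets excluding 10: ∅, {1}, {5}, {16}, {1, 5}, {1, 16}, {5, 16}, {1, 5, 16}

Subsets excluding 10 (8 total): ∅, {1}, {5}, {16}, {1, 5}, {1, 16}, {5, 16}, {1, 5, 16}


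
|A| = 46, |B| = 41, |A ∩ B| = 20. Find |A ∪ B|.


|A ∪ B| = |A| + |B| - |A ∩ B|
= 46 + 41 - 20
= 67

|A ∪ B| = 67


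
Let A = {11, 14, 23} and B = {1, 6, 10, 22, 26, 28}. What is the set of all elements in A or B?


A ∪ B = all elements in A or B (or both)
A = {11, 14, 23}
B = {1, 6, 10, 22, 26, 28}
A ∪ B = {1, 6, 10, 11, 14, 22, 23, 26, 28}

A ∪ B = {1, 6, 10, 11, 14, 22, 23, 26, 28}


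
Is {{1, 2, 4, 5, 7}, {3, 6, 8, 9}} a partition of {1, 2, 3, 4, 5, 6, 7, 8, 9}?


A partition requires: (1) non-empty parts, (2) pairwise disjoint, (3) union = U
Parts: {1, 2, 4, 5, 7}, {3, 6, 8, 9}
Union of parts: {1, 2, 3, 4, 5, 6, 7, 8, 9}
U = {1, 2, 3, 4, 5, 6, 7, 8, 9}
All non-empty? True
Pairwise disjoint? True
Covers U? True

Yes, valid partition


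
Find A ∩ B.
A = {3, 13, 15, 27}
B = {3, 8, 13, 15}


A ∩ B = elements in both A and B
A = {3, 13, 15, 27}
B = {3, 8, 13, 15}
A ∩ B = {3, 13, 15}

A ∩ B = {3, 13, 15}


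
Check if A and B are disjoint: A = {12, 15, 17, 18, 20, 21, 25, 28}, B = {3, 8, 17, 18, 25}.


Disjoint means A ∩ B = ∅.
A ∩ B = {17, 18, 25}
A ∩ B ≠ ∅, so A and B are NOT disjoint.

No, A and B are not disjoint (A ∩ B = {17, 18, 25})


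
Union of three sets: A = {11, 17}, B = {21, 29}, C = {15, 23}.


A ∪ B = {11, 17, 21, 29}
(A ∪ B) ∪ C = {11, 15, 17, 21, 23, 29}

A ∪ B ∪ C = {11, 15, 17, 21, 23, 29}


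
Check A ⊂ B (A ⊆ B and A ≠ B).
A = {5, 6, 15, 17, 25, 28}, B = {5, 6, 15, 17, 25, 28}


A ⊂ B requires: A ⊆ B AND A ≠ B.
A ⊆ B? Yes
A = B? Yes
A = B, so A is not a PROPER subset.

No, A is not a proper subset of B


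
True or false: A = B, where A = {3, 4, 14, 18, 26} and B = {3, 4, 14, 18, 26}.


Two sets are equal iff they have exactly the same elements.
A = {3, 4, 14, 18, 26}
B = {3, 4, 14, 18, 26}
Same elements → A = B

Yes, A = B


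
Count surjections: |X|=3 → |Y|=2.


n = |X| = 3, k = |Y| = 2. Surjections via inclusion-exclusion:
S(n,k) = Σ(-1)^i × C(k,i) × (k-i)^n, i=0 to k
i=0: (-1)^0×C(2,0)×2^3 = 8
i=1: (-1)^1×C(2,1)×1^3 = -2
i=2: (-1)^2×C(2,2)×0^3 = 0
Total = 6

Number of surjections = 6


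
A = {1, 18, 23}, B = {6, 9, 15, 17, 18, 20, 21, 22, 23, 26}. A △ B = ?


A △ B = (A \ B) ∪ (B \ A) = elements in exactly one of A or B
A \ B = {1}
B \ A = {6, 9, 15, 17, 20, 21, 22, 26}
A △ B = {1, 6, 9, 15, 17, 20, 21, 22, 26}

A △ B = {1, 6, 9, 15, 17, 20, 21, 22, 26}


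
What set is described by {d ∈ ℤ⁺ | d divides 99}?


Checking each candidate:
Condition: positive divisors of 99
Result = {1, 3, 9, 11, 33, 99}

{1, 3, 9, 11, 33, 99}


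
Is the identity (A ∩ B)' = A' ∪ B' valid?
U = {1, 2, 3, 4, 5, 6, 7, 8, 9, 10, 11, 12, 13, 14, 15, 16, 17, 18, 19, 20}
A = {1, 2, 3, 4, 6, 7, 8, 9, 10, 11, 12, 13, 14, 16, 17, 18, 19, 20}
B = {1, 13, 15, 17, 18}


LHS: A ∩ B = {1, 13, 17, 18}
(A ∩ B)' = U \ (A ∩ B) = {2, 3, 4, 5, 6, 7, 8, 9, 10, 11, 12, 14, 15, 16, 19, 20}
A' = {5, 15}, B' = {2, 3, 4, 5, 6, 7, 8, 9, 10, 11, 12, 14, 16, 19, 20}
Claimed RHS: A' ∪ B' = {2, 3, 4, 5, 6, 7, 8, 9, 10, 11, 12, 14, 15, 16, 19, 20}
Identity is VALID: LHS = RHS = {2, 3, 4, 5, 6, 7, 8, 9, 10, 11, 12, 14, 15, 16, 19, 20} ✓

Identity is valid. (A ∩ B)' = A' ∪ B' = {2, 3, 4, 5, 6, 7, 8, 9, 10, 11, 12, 14, 15, 16, 19, 20}


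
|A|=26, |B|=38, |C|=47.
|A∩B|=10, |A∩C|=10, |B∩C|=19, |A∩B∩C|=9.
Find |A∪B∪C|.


|A∪B∪C| = |A|+|B|+|C| - |A∩B|-|A∩C|-|B∩C| + |A∩B∩C|
= 26+38+47 - 10-10-19 + 9
= 111 - 39 + 9
= 81

|A ∪ B ∪ C| = 81


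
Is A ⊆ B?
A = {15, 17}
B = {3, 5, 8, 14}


A ⊆ B means every element of A is in B.
Elements in A not in B: {15, 17}
So A ⊄ B.

No, A ⊄ B


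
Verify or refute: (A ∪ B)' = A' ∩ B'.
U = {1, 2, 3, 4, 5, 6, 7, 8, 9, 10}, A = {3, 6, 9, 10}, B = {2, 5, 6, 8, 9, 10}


LHS: A ∪ B = {2, 3, 5, 6, 8, 9, 10}
(A ∪ B)' = U \ (A ∪ B) = {1, 4, 7}
A' = {1, 2, 4, 5, 7, 8}, B' = {1, 3, 4, 7}
Claimed RHS: A' ∩ B' = {1, 4, 7}
Identity is VALID: LHS = RHS = {1, 4, 7} ✓

Identity is valid. (A ∪ B)' = A' ∩ B' = {1, 4, 7}


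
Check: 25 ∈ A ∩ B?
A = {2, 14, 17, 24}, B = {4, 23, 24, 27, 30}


A = {2, 14, 17, 24}, B = {4, 23, 24, 27, 30}
A ∩ B = elements in both A and B
A ∩ B = {24}
Checking if 25 ∈ A ∩ B
25 is not in A ∩ B → False

25 ∉ A ∩ B


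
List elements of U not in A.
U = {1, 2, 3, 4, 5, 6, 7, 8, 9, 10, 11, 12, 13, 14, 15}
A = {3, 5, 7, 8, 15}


Aᶜ = U \ A = elements in U but not in A
U = {1, 2, 3, 4, 5, 6, 7, 8, 9, 10, 11, 12, 13, 14, 15}
A = {3, 5, 7, 8, 15}
Aᶜ = {1, 2, 4, 6, 9, 10, 11, 12, 13, 14}

Aᶜ = {1, 2, 4, 6, 9, 10, 11, 12, 13, 14}


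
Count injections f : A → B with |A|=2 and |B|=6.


An injection sends each of |A| = 2 inputs to a distinct output in B.
# injections = |B|·(|B|-1)·…·(|B|-|A|+1) = 6! / (6 - 2)!
= 6 × 5
= 30

Number of injections = 30


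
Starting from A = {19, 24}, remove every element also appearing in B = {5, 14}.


A \ B = elements in A but not in B
A = {19, 24}
B = {5, 14}
Remove from A any elements in B
A \ B = {19, 24}

A \ B = {19, 24}


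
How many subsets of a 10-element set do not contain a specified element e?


Subsets of A avoiding e are subsets of A \ {e}, which has 9 elements.
Count = 2^(n-1) = 2^9
= 512

Number of subsets avoiding e = 512


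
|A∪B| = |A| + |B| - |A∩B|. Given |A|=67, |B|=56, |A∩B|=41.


|A ∪ B| = |A| + |B| - |A ∩ B|
= 67 + 56 - 41
= 82

|A ∪ B| = 82


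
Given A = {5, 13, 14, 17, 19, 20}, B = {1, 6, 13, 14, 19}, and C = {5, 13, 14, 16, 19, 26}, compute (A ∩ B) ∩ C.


A ∩ B = {13, 14, 19}
(A ∩ B) ∩ C = {13, 14, 19}

A ∩ B ∩ C = {13, 14, 19}


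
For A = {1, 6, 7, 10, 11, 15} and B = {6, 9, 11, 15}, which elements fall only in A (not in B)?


A = {1, 6, 7, 10, 11, 15}
B = {6, 9, 11, 15}
Region: only in A (not in B)
Elements: {1, 7, 10}

Elements only in A (not in B): {1, 7, 10}


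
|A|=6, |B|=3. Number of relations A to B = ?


A relation from A to B is any subset of A × B.
|A × B| = 6 × 3 = 18
# relations = 2^|A × B| = 2^18 = 262144

Number of relations = 262144


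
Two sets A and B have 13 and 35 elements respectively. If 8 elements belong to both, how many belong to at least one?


|A ∪ B| = |A| + |B| - |A ∩ B|
= 13 + 35 - 8
= 40

|A ∪ B| = 40


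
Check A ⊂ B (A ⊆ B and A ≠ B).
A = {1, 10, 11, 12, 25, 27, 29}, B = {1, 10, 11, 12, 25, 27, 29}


A ⊂ B requires: A ⊆ B AND A ≠ B.
A ⊆ B? Yes
A = B? Yes
A = B, so A is not a PROPER subset.

No, A is not a proper subset of B


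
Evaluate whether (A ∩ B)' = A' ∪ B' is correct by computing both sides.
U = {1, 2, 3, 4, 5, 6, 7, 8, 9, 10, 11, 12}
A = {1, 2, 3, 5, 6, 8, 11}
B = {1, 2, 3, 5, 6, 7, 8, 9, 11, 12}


LHS: A ∩ B = {1, 2, 3, 5, 6, 8, 11}
(A ∩ B)' = U \ (A ∩ B) = {4, 7, 9, 10, 12}
A' = {4, 7, 9, 10, 12}, B' = {4, 10}
Claimed RHS: A' ∪ B' = {4, 7, 9, 10, 12}
Identity is VALID: LHS = RHS = {4, 7, 9, 10, 12} ✓

Identity is valid. (A ∩ B)' = A' ∪ B' = {4, 7, 9, 10, 12}


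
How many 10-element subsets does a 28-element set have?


C(n,k) = n! / (k!(n-k)!)
C(28,10) = 28! / (10!18!)
= 13123110

C(28,10) = 13123110


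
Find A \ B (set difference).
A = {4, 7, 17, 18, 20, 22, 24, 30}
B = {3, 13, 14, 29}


A \ B = elements in A but not in B
A = {4, 7, 17, 18, 20, 22, 24, 30}
B = {3, 13, 14, 29}
Remove from A any elements in B
A \ B = {4, 7, 17, 18, 20, 22, 24, 30}

A \ B = {4, 7, 17, 18, 20, 22, 24, 30}


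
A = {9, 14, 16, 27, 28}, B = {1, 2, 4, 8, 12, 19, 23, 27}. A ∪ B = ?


A ∪ B = all elements in A or B (or both)
A = {9, 14, 16, 27, 28}
B = {1, 2, 4, 8, 12, 19, 23, 27}
A ∪ B = {1, 2, 4, 8, 9, 12, 14, 16, 19, 23, 27, 28}

A ∪ B = {1, 2, 4, 8, 9, 12, 14, 16, 19, 23, 27, 28}


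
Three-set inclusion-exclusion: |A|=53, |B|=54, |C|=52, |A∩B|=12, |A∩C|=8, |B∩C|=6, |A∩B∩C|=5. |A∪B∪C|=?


|A∪B∪C| = |A|+|B|+|C| - |A∩B|-|A∩C|-|B∩C| + |A∩B∩C|
= 53+54+52 - 12-8-6 + 5
= 159 - 26 + 5
= 138

|A ∪ B ∪ C| = 138


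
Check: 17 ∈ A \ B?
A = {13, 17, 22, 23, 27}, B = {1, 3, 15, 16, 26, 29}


A = {13, 17, 22, 23, 27}, B = {1, 3, 15, 16, 26, 29}
A \ B = elements in A but not in B
A \ B = {13, 17, 22, 23, 27}
Checking if 17 ∈ A \ B
17 is in A \ B → True

17 ∈ A \ B


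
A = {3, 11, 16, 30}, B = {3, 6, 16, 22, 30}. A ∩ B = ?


A ∩ B = elements in both A and B
A = {3, 11, 16, 30}
B = {3, 6, 16, 22, 30}
A ∩ B = {3, 16, 30}

A ∩ B = {3, 16, 30}


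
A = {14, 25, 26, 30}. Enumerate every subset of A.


|A| = 4, so |P(A)| = 2^4 = 16
Enumerate subsets by cardinality (0 to 4):
∅, {14}, {25}, {26}, {30}, {14, 25}, {14, 26}, {14, 30}, {25, 26}, {25, 30}, {26, 30}, {14, 25, 26}, {14, 25, 30}, {14, 26, 30}, {25, 26, 30}, {14, 25, 26, 30}

P(A) has 16 subsets: ∅, {14}, {25}, {26}, {30}, {14, 25}, {14, 26}, {14, 30}, {25, 26}, {25, 30}, {26, 30}, {14, 25, 26}, {14, 25, 30}, {14, 26, 30}, {25, 26, 30}, {14, 25, 26, 30}


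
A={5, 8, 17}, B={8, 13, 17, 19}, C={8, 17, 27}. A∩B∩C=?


A ∩ B = {8, 17}
(A ∩ B) ∩ C = {8, 17}

A ∩ B ∩ C = {8, 17}


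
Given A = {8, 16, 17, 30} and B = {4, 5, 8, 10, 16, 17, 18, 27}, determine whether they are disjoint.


Disjoint means A ∩ B = ∅.
A ∩ B = {8, 16, 17}
A ∩ B ≠ ∅, so A and B are NOT disjoint.

No, A and B are not disjoint (A ∩ B = {8, 16, 17})


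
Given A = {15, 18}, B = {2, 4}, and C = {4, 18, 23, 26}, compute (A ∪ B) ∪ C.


A ∪ B = {2, 4, 15, 18}
(A ∪ B) ∪ C = {2, 4, 15, 18, 23, 26}

A ∪ B ∪ C = {2, 4, 15, 18, 23, 26}


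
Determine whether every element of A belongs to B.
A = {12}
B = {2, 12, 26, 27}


A ⊆ B means every element of A is in B.
All elements of A are in B.
So A ⊆ B.

Yes, A ⊆ B


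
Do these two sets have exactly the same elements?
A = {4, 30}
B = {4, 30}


Two sets are equal iff they have exactly the same elements.
A = {4, 30}
B = {4, 30}
Same elements → A = B

Yes, A = B


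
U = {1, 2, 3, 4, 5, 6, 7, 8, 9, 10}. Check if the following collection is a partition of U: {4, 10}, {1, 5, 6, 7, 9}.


A partition requires: (1) non-empty parts, (2) pairwise disjoint, (3) union = U
Parts: {4, 10}, {1, 5, 6, 7, 9}
Union of parts: {1, 4, 5, 6, 7, 9, 10}
U = {1, 2, 3, 4, 5, 6, 7, 8, 9, 10}
All non-empty? True
Pairwise disjoint? True
Covers U? False

No, not a valid partition


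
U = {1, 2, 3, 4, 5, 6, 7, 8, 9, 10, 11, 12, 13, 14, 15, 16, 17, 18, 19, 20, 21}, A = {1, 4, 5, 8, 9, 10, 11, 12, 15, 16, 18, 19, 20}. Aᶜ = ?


Aᶜ = U \ A = elements in U but not in A
U = {1, 2, 3, 4, 5, 6, 7, 8, 9, 10, 11, 12, 13, 14, 15, 16, 17, 18, 19, 20, 21}
A = {1, 4, 5, 8, 9, 10, 11, 12, 15, 16, 18, 19, 20}
Aᶜ = {2, 3, 6, 7, 13, 14, 17, 21}

Aᶜ = {2, 3, 6, 7, 13, 14, 17, 21}


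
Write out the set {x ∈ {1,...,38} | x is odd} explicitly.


Checking each candidate:
Condition: odd numbers in {1,...,38}
Result = {1, 3, 5, 7, 9, 11, 13, 15, 17, 19, 21, 23, 25, 27, 29, 31, 33, 35, 37}

{1, 3, 5, 7, 9, 11, 13, 15, 17, 19, 21, 23, 25, 27, 29, 31, 33, 35, 37}


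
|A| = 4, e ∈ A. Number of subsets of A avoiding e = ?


Subsets of A avoiding e are subsets of A \ {e}, which has 3 elements.
Count = 2^(n-1) = 2^3
= 8

Number of subsets avoiding e = 8


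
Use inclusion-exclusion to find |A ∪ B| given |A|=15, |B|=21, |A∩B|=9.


|A ∪ B| = |A| + |B| - |A ∩ B|
= 15 + 21 - 9
= 27

|A ∪ B| = 27


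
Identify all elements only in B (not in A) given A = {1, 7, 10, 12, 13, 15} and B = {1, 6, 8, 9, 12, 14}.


A = {1, 7, 10, 12, 13, 15}
B = {1, 6, 8, 9, 12, 14}
Region: only in B (not in A)
Elements: {6, 8, 9, 14}

Elements only in B (not in A): {6, 8, 9, 14}


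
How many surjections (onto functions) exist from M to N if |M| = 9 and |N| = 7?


n = |M| = 9, k = |N| = 7. Surjections via inclusion-exclusion:
S(n,k) = Σ(-1)^i × C(k,i) × (k-i)^n, i=0 to k
i=0: (-1)^0×C(7,0)×7^9 = 40353607
i=1: (-1)^1×C(7,1)×6^9 = -70543872
i=2: (-1)^2×C(7,2)×5^9 = 41015625
i=3: (-1)^3×C(7,3)×4^9 = -9175040
i=4: (-1)^4×C(7,4)×3^9 = 688905
i=5: (-1)^5×C(7,5)×2^9 = -10752
i=6: (-1)^6×C(7,6)×1^9 = 7
i=7: (-1)^7×C(7,7)×0^9 = 0
Total = 2328480

Number of surjections = 2328480


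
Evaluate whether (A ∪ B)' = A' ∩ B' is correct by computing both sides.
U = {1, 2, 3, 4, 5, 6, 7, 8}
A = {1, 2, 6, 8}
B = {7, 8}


LHS: A ∪ B = {1, 2, 6, 7, 8}
(A ∪ B)' = U \ (A ∪ B) = {3, 4, 5}
A' = {3, 4, 5, 7}, B' = {1, 2, 3, 4, 5, 6}
Claimed RHS: A' ∩ B' = {3, 4, 5}
Identity is VALID: LHS = RHS = {3, 4, 5} ✓

Identity is valid. (A ∪ B)' = A' ∩ B' = {3, 4, 5}


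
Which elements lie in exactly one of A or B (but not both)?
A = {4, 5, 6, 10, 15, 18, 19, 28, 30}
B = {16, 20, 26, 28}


A △ B = (A \ B) ∪ (B \ A) = elements in exactly one of A or B
A \ B = {4, 5, 6, 10, 15, 18, 19, 30}
B \ A = {16, 20, 26}
A △ B = {4, 5, 6, 10, 15, 16, 18, 19, 20, 26, 30}

A △ B = {4, 5, 6, 10, 15, 16, 18, 19, 20, 26, 30}


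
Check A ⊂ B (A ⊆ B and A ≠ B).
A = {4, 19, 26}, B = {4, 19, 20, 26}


A ⊂ B requires: A ⊆ B AND A ≠ B.
A ⊆ B? Yes
A = B? No
A ⊂ B: Yes (A is a proper subset of B)

Yes, A ⊂ B


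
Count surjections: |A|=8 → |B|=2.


n = |A| = 8, k = |B| = 2. Surjections via inclusion-exclusion:
S(n,k) = Σ(-1)^i × C(k,i) × (k-i)^n, i=0 to k
i=0: (-1)^0×C(2,0)×2^8 = 256
i=1: (-1)^1×C(2,1)×1^8 = -2
i=2: (-1)^2×C(2,2)×0^8 = 0
Total = 254

Number of surjections = 254


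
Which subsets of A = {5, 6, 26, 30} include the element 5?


A subset of A contains 5 iff the remaining 3 elements form any subset of A \ {5}.
Count: 2^(n-1) = 2^3 = 8
Subsets containing 5: {5}, {5, 6}, {5, 26}, {5, 30}, {5, 6, 26}, {5, 6, 30}, {5, 26, 30}, {5, 6, 26, 30}

Subsets containing 5 (8 total): {5}, {5, 6}, {5, 26}, {5, 30}, {5, 6, 26}, {5, 6, 30}, {5, 26, 30}, {5, 6, 26, 30}


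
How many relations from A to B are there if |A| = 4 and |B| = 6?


A relation from A to B is any subset of A × B.
|A × B| = 4 × 6 = 24
# relations = 2^|A × B| = 2^24 = 16777216

Number of relations = 16777216


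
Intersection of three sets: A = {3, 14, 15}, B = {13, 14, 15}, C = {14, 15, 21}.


A ∩ B = {14, 15}
(A ∩ B) ∩ C = {14, 15}

A ∩ B ∩ C = {14, 15}


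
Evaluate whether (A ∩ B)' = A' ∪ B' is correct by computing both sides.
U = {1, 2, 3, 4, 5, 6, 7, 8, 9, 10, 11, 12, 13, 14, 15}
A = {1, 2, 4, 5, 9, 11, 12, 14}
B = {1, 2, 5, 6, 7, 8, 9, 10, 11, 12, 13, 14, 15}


LHS: A ∩ B = {1, 2, 5, 9, 11, 12, 14}
(A ∩ B)' = U \ (A ∩ B) = {3, 4, 6, 7, 8, 10, 13, 15}
A' = {3, 6, 7, 8, 10, 13, 15}, B' = {3, 4}
Claimed RHS: A' ∪ B' = {3, 4, 6, 7, 8, 10, 13, 15}
Identity is VALID: LHS = RHS = {3, 4, 6, 7, 8, 10, 13, 15} ✓

Identity is valid. (A ∩ B)' = A' ∪ B' = {3, 4, 6, 7, 8, 10, 13, 15}


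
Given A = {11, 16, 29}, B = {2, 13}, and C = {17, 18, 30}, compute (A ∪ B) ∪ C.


A ∪ B = {2, 11, 13, 16, 29}
(A ∪ B) ∪ C = {2, 11, 13, 16, 17, 18, 29, 30}

A ∪ B ∪ C = {2, 11, 13, 16, 17, 18, 29, 30}


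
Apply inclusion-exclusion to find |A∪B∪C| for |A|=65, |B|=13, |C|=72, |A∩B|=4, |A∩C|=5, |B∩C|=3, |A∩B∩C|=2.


|A∪B∪C| = |A|+|B|+|C| - |A∩B|-|A∩C|-|B∩C| + |A∩B∩C|
= 65+13+72 - 4-5-3 + 2
= 150 - 12 + 2
= 140

|A ∪ B ∪ C| = 140


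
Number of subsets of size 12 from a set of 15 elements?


C(n,k) = n! / (k!(n-k)!)
C(15,12) = 15! / (12!3!)
= 455

C(15,12) = 455


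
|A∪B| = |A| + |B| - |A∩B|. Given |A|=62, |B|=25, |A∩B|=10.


|A ∪ B| = |A| + |B| - |A ∩ B|
= 62 + 25 - 10
= 77

|A ∪ B| = 77


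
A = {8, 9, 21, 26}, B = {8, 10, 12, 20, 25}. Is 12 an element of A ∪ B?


A = {8, 9, 21, 26}, B = {8, 10, 12, 20, 25}
A ∪ B = all elements in A or B
A ∪ B = {8, 9, 10, 12, 20, 21, 25, 26}
Checking if 12 ∈ A ∪ B
12 is in A ∪ B → True

12 ∈ A ∪ B


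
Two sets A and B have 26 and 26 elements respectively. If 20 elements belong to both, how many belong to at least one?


|A ∪ B| = |A| + |B| - |A ∩ B|
= 26 + 26 - 20
= 32

|A ∪ B| = 32


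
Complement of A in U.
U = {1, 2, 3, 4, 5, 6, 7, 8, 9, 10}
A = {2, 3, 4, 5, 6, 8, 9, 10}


Aᶜ = U \ A = elements in U but not in A
U = {1, 2, 3, 4, 5, 6, 7, 8, 9, 10}
A = {2, 3, 4, 5, 6, 8, 9, 10}
Aᶜ = {1, 7}

Aᶜ = {1, 7}


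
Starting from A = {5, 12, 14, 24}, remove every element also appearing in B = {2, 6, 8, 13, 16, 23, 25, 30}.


A \ B = elements in A but not in B
A = {5, 12, 14, 24}
B = {2, 6, 8, 13, 16, 23, 25, 30}
Remove from A any elements in B
A \ B = {5, 12, 14, 24}

A \ B = {5, 12, 14, 24}


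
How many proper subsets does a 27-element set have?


Total subsets = 2^n = 2^27 = 134217728
Proper subsets exclude the set itself: 2^n - 1
= 134217728 - 1
= 134217727

Number of proper subsets = 134217727


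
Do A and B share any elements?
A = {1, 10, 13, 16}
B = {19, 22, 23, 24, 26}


Disjoint means A ∩ B = ∅.
A ∩ B = ∅
A ∩ B = ∅, so A and B are disjoint.

No — A and B share no elements (A ∩ B = ∅), so they are disjoint


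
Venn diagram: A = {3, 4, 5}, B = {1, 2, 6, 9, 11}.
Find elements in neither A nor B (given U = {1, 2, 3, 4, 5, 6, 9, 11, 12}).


A = {3, 4, 5}
B = {1, 2, 6, 9, 11}
Region: in neither A nor B (given U = {1, 2, 3, 4, 5, 6, 9, 11, 12})
Elements: {12}

Elements in neither A nor B (given U = {1, 2, 3, 4, 5, 6, 9, 11, 12}): {12}


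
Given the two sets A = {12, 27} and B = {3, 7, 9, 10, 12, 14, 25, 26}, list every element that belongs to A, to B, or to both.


A ∪ B = all elements in A or B (or both)
A = {12, 27}
B = {3, 7, 9, 10, 12, 14, 25, 26}
A ∪ B = {3, 7, 9, 10, 12, 14, 25, 26, 27}

A ∪ B = {3, 7, 9, 10, 12, 14, 25, 26, 27}


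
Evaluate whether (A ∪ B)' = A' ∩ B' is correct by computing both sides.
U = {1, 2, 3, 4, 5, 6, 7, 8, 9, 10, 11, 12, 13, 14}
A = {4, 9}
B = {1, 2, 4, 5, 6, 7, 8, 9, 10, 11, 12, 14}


LHS: A ∪ B = {1, 2, 4, 5, 6, 7, 8, 9, 10, 11, 12, 14}
(A ∪ B)' = U \ (A ∪ B) = {3, 13}
A' = {1, 2, 3, 5, 6, 7, 8, 10, 11, 12, 13, 14}, B' = {3, 13}
Claimed RHS: A' ∩ B' = {3, 13}
Identity is VALID: LHS = RHS = {3, 13} ✓

Identity is valid. (A ∪ B)' = A' ∩ B' = {3, 13}


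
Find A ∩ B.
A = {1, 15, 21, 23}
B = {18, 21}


A ∩ B = elements in both A and B
A = {1, 15, 21, 23}
B = {18, 21}
A ∩ B = {21}

A ∩ B = {21}


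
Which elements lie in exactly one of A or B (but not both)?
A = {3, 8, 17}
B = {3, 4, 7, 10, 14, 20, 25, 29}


A △ B = (A \ B) ∪ (B \ A) = elements in exactly one of A or B
A \ B = {8, 17}
B \ A = {4, 7, 10, 14, 20, 25, 29}
A △ B = {4, 7, 8, 10, 14, 17, 20, 25, 29}

A △ B = {4, 7, 8, 10, 14, 17, 20, 25, 29}


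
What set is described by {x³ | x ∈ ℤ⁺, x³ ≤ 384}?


Checking each candidate:
Condition: positive perfect cubes ≤ 384
Result = {1, 8, 27, 64, 125, 216, 343}

{1, 8, 27, 64, 125, 216, 343}


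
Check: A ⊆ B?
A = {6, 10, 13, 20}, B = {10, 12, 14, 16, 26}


A ⊆ B means every element of A is in B.
Elements in A not in B: {6, 13, 20}
So A ⊄ B.

No, A ⊄ B


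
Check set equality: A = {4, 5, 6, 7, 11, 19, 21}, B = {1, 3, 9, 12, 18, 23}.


Two sets are equal iff they have exactly the same elements.
A = {4, 5, 6, 7, 11, 19, 21}
B = {1, 3, 9, 12, 18, 23}
Differences: {1, 3, 4, 5, 6, 7, 9, 11, 12, 18, 19, 21, 23}
A ≠ B

No, A ≠ B


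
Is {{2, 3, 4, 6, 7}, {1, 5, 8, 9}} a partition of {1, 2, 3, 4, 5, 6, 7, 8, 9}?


A partition requires: (1) non-empty parts, (2) pairwise disjoint, (3) union = U
Parts: {2, 3, 4, 6, 7}, {1, 5, 8, 9}
Union of parts: {1, 2, 3, 4, 5, 6, 7, 8, 9}
U = {1, 2, 3, 4, 5, 6, 7, 8, 9}
All non-empty? True
Pairwise disjoint? True
Covers U? True

Yes, valid partition


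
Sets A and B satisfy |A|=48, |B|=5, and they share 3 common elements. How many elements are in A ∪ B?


|A ∪ B| = |A| + |B| - |A ∩ B|
= 48 + 5 - 3
= 50

|A ∪ B| = 50


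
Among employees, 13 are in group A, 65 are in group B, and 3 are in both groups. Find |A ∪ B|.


|A ∪ B| = |A| + |B| - |A ∩ B|
= 13 + 65 - 3
= 75

|A ∪ B| = 75


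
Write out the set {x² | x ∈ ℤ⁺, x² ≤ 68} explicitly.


Checking each candidate:
Condition: positive perfect squares ≤ 68
Result = {1, 4, 9, 16, 25, 36, 49, 64}

{1, 4, 9, 16, 25, 36, 49, 64}


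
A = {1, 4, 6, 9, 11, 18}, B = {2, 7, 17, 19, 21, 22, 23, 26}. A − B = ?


A \ B = elements in A but not in B
A = {1, 4, 6, 9, 11, 18}
B = {2, 7, 17, 19, 21, 22, 23, 26}
Remove from A any elements in B
A \ B = {1, 4, 6, 9, 11, 18}

A \ B = {1, 4, 6, 9, 11, 18}


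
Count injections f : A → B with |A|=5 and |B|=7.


An injection sends each of |A| = 5 inputs to a distinct output in B.
# injections = |B|·(|B|-1)·…·(|B|-|A|+1) = 7! / (7 - 5)!
= 7 × 6 × 5 × 4 × 3
= 2520

Number of injections = 2520


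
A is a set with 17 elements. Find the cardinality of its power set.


Number of subsets = 2^n
= 2^17
= 131072

|P(A)| = 131072


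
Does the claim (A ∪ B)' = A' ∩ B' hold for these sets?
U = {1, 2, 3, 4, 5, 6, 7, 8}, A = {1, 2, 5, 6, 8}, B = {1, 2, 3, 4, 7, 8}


LHS: A ∪ B = {1, 2, 3, 4, 5, 6, 7, 8}
(A ∪ B)' = U \ (A ∪ B) = ∅
A' = {3, 4, 7}, B' = {5, 6}
Claimed RHS: A' ∩ B' = ∅
Identity is VALID: LHS = RHS = ∅ ✓

Identity is valid. (A ∪ B)' = A' ∩ B' = ∅


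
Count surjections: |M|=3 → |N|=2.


n = |M| = 3, k = |N| = 2. Surjections via inclusion-exclusion:
S(n,k) = Σ(-1)^i × C(k,i) × (k-i)^n, i=0 to k
i=0: (-1)^0×C(2,0)×2^3 = 8
i=1: (-1)^1×C(2,1)×1^3 = -2
i=2: (-1)^2×C(2,2)×0^3 = 0
Total = 6

Number of surjections = 6


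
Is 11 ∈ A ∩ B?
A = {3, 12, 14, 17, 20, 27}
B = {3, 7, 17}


A = {3, 12, 14, 17, 20, 27}, B = {3, 7, 17}
A ∩ B = elements in both A and B
A ∩ B = {3, 17}
Checking if 11 ∈ A ∩ B
11 is not in A ∩ B → False

11 ∉ A ∩ B


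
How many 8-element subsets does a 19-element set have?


C(n,k) = n! / (k!(n-k)!)
C(19,8) = 19! / (8!11!)
= 75582

C(19,8) = 75582


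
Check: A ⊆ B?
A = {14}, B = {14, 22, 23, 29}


A ⊆ B means every element of A is in B.
All elements of A are in B.
So A ⊆ B.

Yes, A ⊆ B


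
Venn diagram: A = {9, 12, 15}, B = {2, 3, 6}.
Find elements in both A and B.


A = {9, 12, 15}
B = {2, 3, 6}
Region: in both A and B
Elements: ∅

Elements in both A and B: ∅


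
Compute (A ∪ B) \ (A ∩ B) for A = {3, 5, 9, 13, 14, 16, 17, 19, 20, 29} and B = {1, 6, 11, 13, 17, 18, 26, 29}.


A △ B = (A \ B) ∪ (B \ A) = elements in exactly one of A or B
A \ B = {3, 5, 9, 14, 16, 19, 20}
B \ A = {1, 6, 11, 18, 26}
A △ B = {1, 3, 5, 6, 9, 11, 14, 16, 18, 19, 20, 26}

A △ B = {1, 3, 5, 6, 9, 11, 14, 16, 18, 19, 20, 26}


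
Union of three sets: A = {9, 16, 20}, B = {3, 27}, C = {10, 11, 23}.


A ∪ B = {3, 9, 16, 20, 27}
(A ∪ B) ∪ C = {3, 9, 10, 11, 16, 20, 23, 27}

A ∪ B ∪ C = {3, 9, 10, 11, 16, 20, 23, 27}


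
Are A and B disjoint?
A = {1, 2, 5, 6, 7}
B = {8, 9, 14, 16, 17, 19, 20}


Disjoint means A ∩ B = ∅.
A ∩ B = ∅
A ∩ B = ∅, so A and B are disjoint.

Yes, A and B are disjoint


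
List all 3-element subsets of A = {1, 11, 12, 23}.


|A| = 4, so A has C(4,3) = 4 subsets of size 3.
Enumerate by choosing 3 elements from A at a time:
{1, 11, 12}, {1, 11, 23}, {1, 12, 23}, {11, 12, 23}

3-element subsets (4 total): {1, 11, 12}, {1, 11, 23}, {1, 12, 23}, {11, 12, 23}
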